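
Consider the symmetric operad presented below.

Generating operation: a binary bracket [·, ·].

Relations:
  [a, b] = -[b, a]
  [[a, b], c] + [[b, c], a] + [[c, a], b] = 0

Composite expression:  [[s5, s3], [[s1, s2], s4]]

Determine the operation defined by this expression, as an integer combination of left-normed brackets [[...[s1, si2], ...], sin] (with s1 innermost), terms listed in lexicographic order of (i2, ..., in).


Expand each bracket as ab - ba; the s1-initial words give the coefficients.
Composite bracket: [[s5, s3], [[s1, s2], s4]]
Each bracket splits as ab - ba, giving 16 signed words (2^4 = 16).
Only words starting with s1 matter:
  word s1s2s4s3s5 has sign +1, contributing +[[[[s1, s2], s4], s3], s5]
  word s1s2s4s5s3 has sign -1, contributing -[[[[s1, s2], s4], s5], s3]

[[[[s1, s2], s4], s3], s5] - [[[[s1, s2], s4], s5], s3]


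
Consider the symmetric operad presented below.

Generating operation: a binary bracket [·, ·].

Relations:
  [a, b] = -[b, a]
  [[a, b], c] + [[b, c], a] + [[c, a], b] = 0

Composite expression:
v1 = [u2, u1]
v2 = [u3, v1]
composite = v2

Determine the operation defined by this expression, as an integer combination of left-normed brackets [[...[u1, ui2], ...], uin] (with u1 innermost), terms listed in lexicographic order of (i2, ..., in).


[[u1, u2], u3]

Antisymmetry and Jacobi reduce to u1-anchored left-normed brackets.
Composite bracket: [u3, [u2, u1]]
Full expansion: 4 signed words from ab - ba (2^2 = 4).
Coefficients come from the u1-initial words:
  sign of u1u2u3 is +1, so it contributes +[[u1, u2], u3]


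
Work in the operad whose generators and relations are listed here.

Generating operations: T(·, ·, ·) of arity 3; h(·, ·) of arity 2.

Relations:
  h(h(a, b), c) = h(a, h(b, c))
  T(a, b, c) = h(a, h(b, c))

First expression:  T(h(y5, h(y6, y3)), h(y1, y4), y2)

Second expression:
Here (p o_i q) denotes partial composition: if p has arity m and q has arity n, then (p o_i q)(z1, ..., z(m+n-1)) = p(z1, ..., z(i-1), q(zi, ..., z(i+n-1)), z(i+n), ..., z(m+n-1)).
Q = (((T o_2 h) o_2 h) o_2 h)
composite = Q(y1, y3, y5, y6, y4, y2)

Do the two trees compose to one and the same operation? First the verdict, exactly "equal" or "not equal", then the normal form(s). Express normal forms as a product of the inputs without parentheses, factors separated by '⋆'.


The first composite normalizes to y5 ⋆ y6 ⋆ y3 ⋆ y1 ⋆ y4 ⋆ y2
The second composite normalizes to y1 ⋆ y3 ⋆ y5 ⋆ y6 ⋆ y4 ⋆ y2
No match — not equal.

not equal; first: y5 ⋆ y6 ⋆ y3 ⋆ y1 ⋆ y4 ⋆ y2; second: y1 ⋆ y3 ⋆ y5 ⋆ y6 ⋆ y4 ⋆ y2


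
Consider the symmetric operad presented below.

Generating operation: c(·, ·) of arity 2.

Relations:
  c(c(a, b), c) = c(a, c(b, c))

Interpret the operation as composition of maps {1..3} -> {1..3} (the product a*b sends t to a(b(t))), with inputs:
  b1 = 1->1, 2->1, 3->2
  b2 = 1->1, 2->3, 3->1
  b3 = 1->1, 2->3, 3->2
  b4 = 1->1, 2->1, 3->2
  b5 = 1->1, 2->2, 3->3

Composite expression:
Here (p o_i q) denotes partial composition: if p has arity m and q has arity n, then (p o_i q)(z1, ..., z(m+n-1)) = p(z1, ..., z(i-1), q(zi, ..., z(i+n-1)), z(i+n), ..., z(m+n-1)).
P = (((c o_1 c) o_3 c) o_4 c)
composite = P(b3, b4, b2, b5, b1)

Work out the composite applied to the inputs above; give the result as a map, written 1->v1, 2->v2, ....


1->1, 2->1, 3->3

c(b3, b4) = 1->1, 2->1, 3->3
c(b5, b1) = 1->1, 2->1, 3->2
c(b2, c(b5, b1)) = 1->1, 2->1, 3->3
c(c(b3, b4), c(b2, c(b5, b1))) = 1->1, 2->1, 3->3


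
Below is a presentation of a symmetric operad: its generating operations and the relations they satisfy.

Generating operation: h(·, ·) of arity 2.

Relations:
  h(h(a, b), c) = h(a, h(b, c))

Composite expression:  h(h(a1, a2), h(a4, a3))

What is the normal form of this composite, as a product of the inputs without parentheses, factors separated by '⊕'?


a1 ⊕ a2 ⊕ a4 ⊕ a3

Every regrouping of h is equal, so read the a-inputs in written order.
h(a1, a2) linearizes to a1 ⊕ a2
h(a4, a3) linearizes to a4 ⊕ a3
h(h(a1, a2), h(a4, a3)) linearizes to a1 ⊕ a2 ⊕ a4 ⊕ a3


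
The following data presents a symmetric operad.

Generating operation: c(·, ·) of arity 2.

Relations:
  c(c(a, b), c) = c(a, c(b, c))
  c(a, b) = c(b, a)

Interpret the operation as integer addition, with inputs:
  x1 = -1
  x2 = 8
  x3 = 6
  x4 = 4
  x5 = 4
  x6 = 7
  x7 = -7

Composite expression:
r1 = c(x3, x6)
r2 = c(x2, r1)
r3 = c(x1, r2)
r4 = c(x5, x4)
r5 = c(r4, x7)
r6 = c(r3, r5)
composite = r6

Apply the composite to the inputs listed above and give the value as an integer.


c(x3, x6) = 13
c(x2, c(x3, x6)) = 21
c(x1, c(x2, c(x3, x6))) = 20
c(x5, x4) = 8
c(c(x5, x4), x7) = 1
c(c(x1, c(x2, c(x3, x6))), c(c(x5, x4), x7)) = 21

21


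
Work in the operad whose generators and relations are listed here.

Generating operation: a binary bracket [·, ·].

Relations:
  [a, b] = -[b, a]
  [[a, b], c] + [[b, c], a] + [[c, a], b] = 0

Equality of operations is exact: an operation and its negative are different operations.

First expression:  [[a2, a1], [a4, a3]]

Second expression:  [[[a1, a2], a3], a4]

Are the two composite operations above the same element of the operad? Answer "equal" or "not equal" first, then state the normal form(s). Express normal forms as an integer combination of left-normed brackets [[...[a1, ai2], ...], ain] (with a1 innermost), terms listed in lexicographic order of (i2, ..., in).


In normal form, the first expression is [[[a1, a2], a3], a4] - [[[a1, a2], a4], a3]
In normal form, the second expression is [[[a1, a2], a3], a4]
They disagree, so not equal.

not equal: they reduce to [[[a1, a2], a3], a4] - [[[a1, a2], a4], a3] and [[[a1, a2], a3], a4]


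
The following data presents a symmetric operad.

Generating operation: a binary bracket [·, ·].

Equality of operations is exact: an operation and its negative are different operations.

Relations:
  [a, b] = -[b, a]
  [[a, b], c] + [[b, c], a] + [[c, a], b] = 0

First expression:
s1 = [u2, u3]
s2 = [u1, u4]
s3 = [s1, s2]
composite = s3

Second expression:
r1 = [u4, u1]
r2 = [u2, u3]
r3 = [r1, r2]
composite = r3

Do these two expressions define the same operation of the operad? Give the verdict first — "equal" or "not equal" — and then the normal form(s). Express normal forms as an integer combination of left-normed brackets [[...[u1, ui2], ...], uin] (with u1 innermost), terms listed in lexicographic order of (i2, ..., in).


equal; both compose to -[[[u1, u4], u2], u3] + [[[u1, u4], u3], u2]


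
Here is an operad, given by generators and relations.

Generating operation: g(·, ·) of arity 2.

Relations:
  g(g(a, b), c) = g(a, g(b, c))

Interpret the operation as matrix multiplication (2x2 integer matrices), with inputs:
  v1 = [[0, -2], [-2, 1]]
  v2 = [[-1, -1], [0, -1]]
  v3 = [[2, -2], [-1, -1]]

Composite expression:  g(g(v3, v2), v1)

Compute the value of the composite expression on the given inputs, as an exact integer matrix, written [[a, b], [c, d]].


[[0, 4], [-4, 0]]


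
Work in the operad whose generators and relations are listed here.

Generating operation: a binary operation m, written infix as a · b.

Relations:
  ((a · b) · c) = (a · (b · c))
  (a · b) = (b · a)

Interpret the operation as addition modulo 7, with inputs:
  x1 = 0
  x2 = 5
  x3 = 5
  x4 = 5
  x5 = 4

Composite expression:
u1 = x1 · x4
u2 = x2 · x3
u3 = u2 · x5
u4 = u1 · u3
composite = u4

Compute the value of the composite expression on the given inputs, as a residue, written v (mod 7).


5 (mod 7)

(x1 · x4) = 5
(x2 · x3) = 3
((x2 · x3) · x5) = 0
((x1 · x4) · ((x2 · x3) · x5)) = 5


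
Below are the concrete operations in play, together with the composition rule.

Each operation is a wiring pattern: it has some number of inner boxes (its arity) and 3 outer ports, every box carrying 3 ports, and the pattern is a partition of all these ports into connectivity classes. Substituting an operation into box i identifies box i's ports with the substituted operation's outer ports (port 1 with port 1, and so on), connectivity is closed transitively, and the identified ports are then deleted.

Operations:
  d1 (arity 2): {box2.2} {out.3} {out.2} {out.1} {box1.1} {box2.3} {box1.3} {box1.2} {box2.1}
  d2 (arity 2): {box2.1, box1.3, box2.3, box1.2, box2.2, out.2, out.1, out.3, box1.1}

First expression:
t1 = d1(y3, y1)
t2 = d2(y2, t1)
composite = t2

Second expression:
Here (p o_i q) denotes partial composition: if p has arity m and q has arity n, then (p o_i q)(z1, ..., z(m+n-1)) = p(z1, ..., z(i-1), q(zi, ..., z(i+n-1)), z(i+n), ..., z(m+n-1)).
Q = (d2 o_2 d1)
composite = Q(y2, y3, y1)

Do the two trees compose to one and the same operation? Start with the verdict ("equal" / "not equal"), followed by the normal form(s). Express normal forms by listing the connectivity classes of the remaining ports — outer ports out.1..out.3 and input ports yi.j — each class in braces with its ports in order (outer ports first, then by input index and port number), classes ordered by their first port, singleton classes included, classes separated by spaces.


equal: each reduces to {out.1, out.2, out.3, y2.1, y2.2, y2.3} {y1.1} {y1.2} {y1.3} {y3.1} {y3.2} {y3.3}


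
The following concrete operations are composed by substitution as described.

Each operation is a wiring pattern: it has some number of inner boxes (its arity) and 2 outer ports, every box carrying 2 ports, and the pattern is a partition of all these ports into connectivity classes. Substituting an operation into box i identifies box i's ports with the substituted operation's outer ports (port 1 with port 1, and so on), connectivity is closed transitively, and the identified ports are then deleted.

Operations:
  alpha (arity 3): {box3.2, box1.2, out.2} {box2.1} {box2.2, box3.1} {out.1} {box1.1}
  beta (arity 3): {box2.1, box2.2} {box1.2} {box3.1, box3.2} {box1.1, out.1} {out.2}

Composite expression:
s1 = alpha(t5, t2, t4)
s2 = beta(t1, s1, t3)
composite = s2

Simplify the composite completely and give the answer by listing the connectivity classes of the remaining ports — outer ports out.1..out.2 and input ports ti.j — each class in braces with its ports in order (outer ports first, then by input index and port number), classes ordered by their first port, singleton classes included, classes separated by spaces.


{out.1, t1.1} {out.2} {t1.2} {t2.1} {t2.2, t4.1} {t3.1, t3.2} {t4.2, t5.2} {t5.1}

After gluing at beta, chains via deleted ports link the t-ports.
composing alpha on (t5, t2, t4), with out.j its own outer ports: {out.1} {out.2, t4.2, t5.2} {t2.1} {t2.2, t4.1} {t5.1}
composing beta on (t1, t5, t2, t4, t3), with out.j its own outer ports: {out.1, t1.1} {out.2} {t1.2} {t2.1} {t2.2, t4.1} {t3.1, t3.2} {t4.2, t5.2} {t5.1}


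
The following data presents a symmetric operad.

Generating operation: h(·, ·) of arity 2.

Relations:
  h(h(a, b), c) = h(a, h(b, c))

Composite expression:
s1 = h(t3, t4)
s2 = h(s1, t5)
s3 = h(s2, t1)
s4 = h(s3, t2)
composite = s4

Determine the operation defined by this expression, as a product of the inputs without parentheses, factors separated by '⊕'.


t3 ⊕ t4 ⊕ t5 ⊕ t1 ⊕ t2

All parenthesizations of h agree; list the t-inputs left to right.
h(t3, t4) reduces to t3 ⊕ t4
h(h(t3, t4), t5) reduces to t3 ⊕ t4 ⊕ t5
h(h(h(t3, t4), t5), t1) reduces to t3 ⊕ t4 ⊕ t5 ⊕ t1
h(h(h(h(t3, t4), t5), t1), t2) reduces to t3 ⊕ t4 ⊕ t5 ⊕ t1 ⊕ t2


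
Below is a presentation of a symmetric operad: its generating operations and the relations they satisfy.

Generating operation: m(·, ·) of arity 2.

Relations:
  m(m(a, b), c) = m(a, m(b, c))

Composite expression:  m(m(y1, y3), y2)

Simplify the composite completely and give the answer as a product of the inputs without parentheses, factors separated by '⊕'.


y1 ⊕ y3 ⊕ y2

Associativity of m dissolves the nesting; only the y-input order survives.
m(y1, y3) spells out as y1 ⊕ y3
m(m(y1, y3), y2) spells out as y1 ⊕ y3 ⊕ y2


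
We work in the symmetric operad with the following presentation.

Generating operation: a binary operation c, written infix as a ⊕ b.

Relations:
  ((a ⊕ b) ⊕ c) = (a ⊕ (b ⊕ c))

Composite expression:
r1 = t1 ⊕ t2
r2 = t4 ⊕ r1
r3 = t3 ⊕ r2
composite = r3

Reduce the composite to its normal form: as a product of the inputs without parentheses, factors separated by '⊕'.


Associativity of c dissolves the nesting; only the t-input order survives.
(t1 ⊕ t2) collapses to t1 ⊕ t2
(t4 ⊕ (t1 ⊕ t2)) collapses to t4 ⊕ t1 ⊕ t2
(t3 ⊕ (t4 ⊕ (t1 ⊕ t2))) collapses to t3 ⊕ t4 ⊕ t1 ⊕ t2

t3 ⊕ t4 ⊕ t1 ⊕ t2


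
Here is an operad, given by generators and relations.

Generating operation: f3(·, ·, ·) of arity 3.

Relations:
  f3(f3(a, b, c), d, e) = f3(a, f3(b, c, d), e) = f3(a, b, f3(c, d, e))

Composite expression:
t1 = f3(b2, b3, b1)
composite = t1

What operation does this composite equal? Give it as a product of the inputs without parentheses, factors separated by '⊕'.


b2 ⊕ b3 ⊕ b1

Every regrouping of f3 is equal, so read the b-inputs in written order.
f3(b2, b3, b1) collapses to b2 ⊕ b3 ⊕ b1


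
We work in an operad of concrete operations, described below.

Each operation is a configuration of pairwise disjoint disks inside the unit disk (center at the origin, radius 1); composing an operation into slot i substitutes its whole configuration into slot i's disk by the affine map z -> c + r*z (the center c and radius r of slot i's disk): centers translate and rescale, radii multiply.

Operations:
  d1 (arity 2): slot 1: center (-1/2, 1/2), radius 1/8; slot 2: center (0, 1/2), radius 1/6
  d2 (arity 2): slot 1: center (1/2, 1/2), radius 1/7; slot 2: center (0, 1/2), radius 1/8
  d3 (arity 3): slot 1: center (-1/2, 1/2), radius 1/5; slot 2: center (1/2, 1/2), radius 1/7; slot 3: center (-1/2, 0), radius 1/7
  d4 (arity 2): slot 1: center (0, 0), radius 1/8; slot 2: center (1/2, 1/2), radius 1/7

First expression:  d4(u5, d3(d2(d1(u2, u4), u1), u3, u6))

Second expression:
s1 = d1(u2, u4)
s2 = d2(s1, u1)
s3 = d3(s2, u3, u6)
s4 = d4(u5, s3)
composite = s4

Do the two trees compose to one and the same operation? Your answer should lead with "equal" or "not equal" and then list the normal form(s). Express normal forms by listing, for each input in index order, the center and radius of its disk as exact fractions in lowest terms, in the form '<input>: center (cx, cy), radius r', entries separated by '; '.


equal; both compose to u1: center (3/7, 41/70), radius 1/280; u2: center (108/245, 144/245), radius 1/1960; u3: center (4/7, 4/7), radius 1/49; u4: center (31/70, 144/245), radius 1/1470; u5: center (0, 0), radius 1/8; u6: center (3/7, 1/2), radius 1/49

The first composite normalizes to u1: center (3/7, 41/70), radius 1/280; u2: center (108/245, 144/245), radius 1/1960; u3: center (4/7, 4/7), radius 1/49; u4: center (31/70, 144/245), radius 1/1470; u5: center (0, 0), radius 1/8; u6: center (3/7, 1/2), radius 1/49
The second composite normalizes to u1: center (3/7, 41/70), radius 1/280; u2: center (108/245, 144/245), radius 1/1960; u3: center (4/7, 4/7), radius 1/49; u4: center (31/70, 144/245), radius 1/1470; u5: center (0, 0), radius 1/8; u6: center (3/7, 1/2), radius 1/49
Identical normal forms: equal.


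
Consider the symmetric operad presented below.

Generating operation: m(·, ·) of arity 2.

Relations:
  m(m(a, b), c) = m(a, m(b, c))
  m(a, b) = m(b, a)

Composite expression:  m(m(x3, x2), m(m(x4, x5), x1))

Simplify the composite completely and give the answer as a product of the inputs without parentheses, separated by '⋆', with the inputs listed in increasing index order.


x1 ⋆ x2 ⋆ x3 ⋆ x4 ⋆ x5

Reordering under m is free, so list the x-inputs canonically.
m(x3, x2) flattens to x3 ⋆ x2
m(x4, x5) flattens to x4 ⋆ x5
m(m(x4, x5), x1) flattens to x4 ⋆ x5 ⋆ x1
m(m(x3, x2), m(m(x4, x5), x1)) flattens to x3 ⋆ x2 ⋆ x4 ⋆ x5 ⋆ x1
reordering the factors by index: x1 ⋆ x2 ⋆ x3 ⋆ x4 ⋆ x5


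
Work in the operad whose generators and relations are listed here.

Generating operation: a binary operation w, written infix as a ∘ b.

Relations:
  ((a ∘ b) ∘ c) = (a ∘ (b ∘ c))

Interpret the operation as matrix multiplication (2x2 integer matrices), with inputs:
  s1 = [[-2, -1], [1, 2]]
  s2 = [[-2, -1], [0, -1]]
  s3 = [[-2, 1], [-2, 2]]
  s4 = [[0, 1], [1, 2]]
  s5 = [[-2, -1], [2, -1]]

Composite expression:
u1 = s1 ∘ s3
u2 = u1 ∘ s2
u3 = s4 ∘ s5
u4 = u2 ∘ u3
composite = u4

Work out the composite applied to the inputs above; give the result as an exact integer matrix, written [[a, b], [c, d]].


(s1 ∘ s3) = [[6, -4], [-6, 5]]
((s1 ∘ s3) ∘ s2) = [[-12, -2], [12, 1]]
(s4 ∘ s5) = [[2, -1], [2, -3]]
(((s1 ∘ s3) ∘ s2) ∘ (s4 ∘ s5)) = [[-28, 18], [26, -15]]

[[-28, 18], [26, -15]]


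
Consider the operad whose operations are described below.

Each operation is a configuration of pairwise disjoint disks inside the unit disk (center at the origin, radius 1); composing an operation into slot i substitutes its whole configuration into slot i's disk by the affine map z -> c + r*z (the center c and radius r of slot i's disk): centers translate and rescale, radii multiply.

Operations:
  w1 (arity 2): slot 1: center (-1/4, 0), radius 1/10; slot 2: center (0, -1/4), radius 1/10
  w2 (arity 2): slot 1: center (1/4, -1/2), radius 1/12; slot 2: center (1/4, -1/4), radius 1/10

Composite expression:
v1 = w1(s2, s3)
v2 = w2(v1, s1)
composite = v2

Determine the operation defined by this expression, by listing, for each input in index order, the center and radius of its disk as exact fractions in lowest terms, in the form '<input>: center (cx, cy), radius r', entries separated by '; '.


s1: center (1/4, -1/4), radius 1/10; s2: center (11/48, -1/2), radius 1/120; s3: center (1/4, -25/48), radius 1/120

Each s-disk chains the slot maps above it in w2; radii multiply.
s2: after 2 affine steps, its disk has center (11/48, -1/2), radius 1/120
s3: after 2 affine steps, its disk has center (1/4, -25/48), radius 1/120
s1: after 1 affine step, its disk has center (1/4, -1/4), radius 1/10


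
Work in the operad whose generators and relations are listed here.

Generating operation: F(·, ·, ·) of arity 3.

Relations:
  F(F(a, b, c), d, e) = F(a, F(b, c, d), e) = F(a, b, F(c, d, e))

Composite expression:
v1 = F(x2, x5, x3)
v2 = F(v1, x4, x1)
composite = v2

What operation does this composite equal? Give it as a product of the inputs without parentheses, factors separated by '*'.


The F-tree's shape is irrelevant; the x-reading-order decides.
F(x2, x5, x3) spells out as x2 * x5 * x3
F(F(x2, x5, x3), x4, x1) spells out as x2 * x5 * x3 * x4 * x1

x2 * x5 * x3 * x4 * x1


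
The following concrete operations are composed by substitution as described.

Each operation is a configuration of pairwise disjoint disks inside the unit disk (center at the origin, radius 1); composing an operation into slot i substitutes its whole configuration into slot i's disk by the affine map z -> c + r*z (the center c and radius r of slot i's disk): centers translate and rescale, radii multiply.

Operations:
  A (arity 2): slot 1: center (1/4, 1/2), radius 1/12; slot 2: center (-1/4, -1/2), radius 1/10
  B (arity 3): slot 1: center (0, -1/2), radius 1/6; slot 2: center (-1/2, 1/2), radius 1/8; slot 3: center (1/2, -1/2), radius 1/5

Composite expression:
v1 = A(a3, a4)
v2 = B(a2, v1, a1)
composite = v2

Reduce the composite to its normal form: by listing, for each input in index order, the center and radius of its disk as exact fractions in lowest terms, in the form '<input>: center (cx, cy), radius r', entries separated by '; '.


a1: center (1/2, -1/2), radius 1/5; a2: center (0, -1/2), radius 1/6; a3: center (-15/32, 9/16), radius 1/96; a4: center (-17/32, 7/16), radius 1/80


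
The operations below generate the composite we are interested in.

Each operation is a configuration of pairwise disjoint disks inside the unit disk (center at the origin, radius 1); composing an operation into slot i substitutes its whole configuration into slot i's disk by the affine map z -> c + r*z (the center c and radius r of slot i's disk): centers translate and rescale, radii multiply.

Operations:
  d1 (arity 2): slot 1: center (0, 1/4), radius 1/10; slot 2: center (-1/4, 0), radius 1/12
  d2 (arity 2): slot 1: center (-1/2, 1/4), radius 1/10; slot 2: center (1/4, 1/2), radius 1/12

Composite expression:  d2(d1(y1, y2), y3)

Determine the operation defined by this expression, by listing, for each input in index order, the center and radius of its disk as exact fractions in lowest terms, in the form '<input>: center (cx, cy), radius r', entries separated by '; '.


y1: center (-1/2, 11/40), radius 1/100; y2: center (-21/40, 1/4), radius 1/120; y3: center (1/4, 1/2), radius 1/12

Affine substitution under d2: radii multiply and y-centers shift.
tracing y1 down its 2-map path: center (-1/2, 11/40), radius 1/100
tracing y2 down its 2-map path: center (-21/40, 1/4), radius 1/120
tracing y3 down its 1-map path: center (1/4, 1/2), radius 1/12


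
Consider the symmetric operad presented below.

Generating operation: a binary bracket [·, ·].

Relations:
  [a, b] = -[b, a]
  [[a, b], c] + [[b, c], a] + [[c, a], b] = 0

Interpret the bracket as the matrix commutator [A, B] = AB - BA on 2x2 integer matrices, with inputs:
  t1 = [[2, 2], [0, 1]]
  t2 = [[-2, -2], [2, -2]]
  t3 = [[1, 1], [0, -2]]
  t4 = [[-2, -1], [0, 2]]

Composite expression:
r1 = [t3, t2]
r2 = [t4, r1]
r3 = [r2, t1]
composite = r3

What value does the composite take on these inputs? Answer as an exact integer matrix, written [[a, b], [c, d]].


[[48, -4], [-24, -48]]


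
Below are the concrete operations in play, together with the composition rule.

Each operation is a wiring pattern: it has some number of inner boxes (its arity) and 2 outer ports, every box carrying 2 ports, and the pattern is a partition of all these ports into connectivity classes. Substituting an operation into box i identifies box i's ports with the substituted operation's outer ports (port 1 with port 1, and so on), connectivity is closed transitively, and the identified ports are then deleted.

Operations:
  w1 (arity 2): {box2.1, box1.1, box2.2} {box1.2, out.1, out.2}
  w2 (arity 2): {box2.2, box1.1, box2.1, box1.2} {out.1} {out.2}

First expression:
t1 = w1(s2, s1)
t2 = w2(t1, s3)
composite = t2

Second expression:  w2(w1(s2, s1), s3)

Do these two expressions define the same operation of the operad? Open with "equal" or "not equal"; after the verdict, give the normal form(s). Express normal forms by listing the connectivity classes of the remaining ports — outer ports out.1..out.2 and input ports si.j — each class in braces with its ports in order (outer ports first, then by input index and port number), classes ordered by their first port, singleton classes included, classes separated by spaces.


equal — both sides give {out.1} {out.2} {s1.1, s1.2, s2.1} {s2.2, s3.1, s3.2}


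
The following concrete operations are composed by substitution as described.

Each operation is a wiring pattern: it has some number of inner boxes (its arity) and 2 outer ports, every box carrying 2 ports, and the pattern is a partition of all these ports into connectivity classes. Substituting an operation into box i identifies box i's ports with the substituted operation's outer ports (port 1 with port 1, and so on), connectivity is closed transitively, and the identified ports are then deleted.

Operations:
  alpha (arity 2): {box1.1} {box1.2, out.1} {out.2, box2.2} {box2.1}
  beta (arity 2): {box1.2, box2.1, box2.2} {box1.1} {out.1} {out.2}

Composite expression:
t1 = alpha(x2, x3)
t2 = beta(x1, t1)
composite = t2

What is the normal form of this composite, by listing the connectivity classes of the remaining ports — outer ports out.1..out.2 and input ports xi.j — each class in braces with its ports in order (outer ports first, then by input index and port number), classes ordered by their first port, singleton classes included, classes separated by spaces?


{out.1} {out.2} {x1.1} {x1.2, x2.2, x3.2} {x2.1} {x3.1}

Substituting into beta glues patterns; closure does the rest.
through alpha, on inputs (x2, x3): {out.1, x2.2} {out.2, x3.2} {x2.1} {x3.1} (out.j = stage outer ports)
through beta, on inputs (x1, x2, x3): {out.1} {out.2} {x1.1} {x1.2, x2.2, x3.2} {x2.1} {x3.1} (out.j = stage outer ports)


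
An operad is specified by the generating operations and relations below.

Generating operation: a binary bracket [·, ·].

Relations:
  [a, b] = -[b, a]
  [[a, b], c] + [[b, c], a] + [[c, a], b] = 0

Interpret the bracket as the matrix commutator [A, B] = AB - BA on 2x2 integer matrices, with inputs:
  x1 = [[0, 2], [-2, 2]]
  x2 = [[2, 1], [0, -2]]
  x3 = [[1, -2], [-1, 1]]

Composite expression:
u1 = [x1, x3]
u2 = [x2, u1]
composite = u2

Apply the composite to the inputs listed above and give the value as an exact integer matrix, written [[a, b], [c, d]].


[x1, x3] = [[-6, 4], [-2, 6]]
[x2, [x1, x3]] = [[-2, 28], [8, 2]]

[[-2, 28], [8, 2]]


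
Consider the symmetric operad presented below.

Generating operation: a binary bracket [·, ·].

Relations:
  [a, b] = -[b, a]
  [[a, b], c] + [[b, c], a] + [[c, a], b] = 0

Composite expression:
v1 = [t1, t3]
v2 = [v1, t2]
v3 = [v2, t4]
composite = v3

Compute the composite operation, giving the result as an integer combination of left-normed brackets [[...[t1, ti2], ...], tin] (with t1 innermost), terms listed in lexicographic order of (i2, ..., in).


[[[t1, t3], t2], t4]


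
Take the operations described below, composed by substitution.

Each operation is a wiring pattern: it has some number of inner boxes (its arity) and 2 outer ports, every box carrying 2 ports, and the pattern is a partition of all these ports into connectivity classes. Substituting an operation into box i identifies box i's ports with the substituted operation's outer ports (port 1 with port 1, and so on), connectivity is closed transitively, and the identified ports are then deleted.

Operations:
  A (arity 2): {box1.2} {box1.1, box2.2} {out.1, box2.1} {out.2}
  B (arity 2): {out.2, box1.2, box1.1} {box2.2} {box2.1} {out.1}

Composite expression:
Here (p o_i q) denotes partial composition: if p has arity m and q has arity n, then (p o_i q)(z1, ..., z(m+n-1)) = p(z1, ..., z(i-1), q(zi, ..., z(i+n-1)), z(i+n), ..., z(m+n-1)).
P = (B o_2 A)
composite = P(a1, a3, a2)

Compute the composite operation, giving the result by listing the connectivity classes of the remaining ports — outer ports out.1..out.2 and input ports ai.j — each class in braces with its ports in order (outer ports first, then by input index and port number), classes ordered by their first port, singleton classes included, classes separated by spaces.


Connectivity passes through glued B-boundaries; trace each wire chain.
after A, the pattern on (a3, a2) reads {out.1, a2.1} {out.2} {a2.2, a3.1} {a3.2} (out.j = its outer ports)
after B, the pattern on (a1, a3, a2) reads {out.1} {out.2, a1.1, a1.2} {a2.1} {a2.2, a3.1} {a3.2} (out.j = its outer ports)

{out.1} {out.2, a1.1, a1.2} {a2.1} {a2.2, a3.1} {a3.2}


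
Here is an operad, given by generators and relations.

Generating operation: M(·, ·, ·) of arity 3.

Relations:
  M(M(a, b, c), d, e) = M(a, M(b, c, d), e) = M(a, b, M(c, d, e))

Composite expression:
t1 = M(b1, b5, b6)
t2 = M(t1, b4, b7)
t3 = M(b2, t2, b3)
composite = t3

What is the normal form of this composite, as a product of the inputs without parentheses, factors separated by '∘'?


Every regrouping of M is equal, so read the b-inputs in written order.
M(b1, b5, b6) reduces to b1 ∘ b5 ∘ b6
M(M(b1, b5, b6), b4, b7) reduces to b1 ∘ b5 ∘ b6 ∘ b4 ∘ b7
M(b2, M(M(b1, b5, b6), b4, b7), b3) reduces to b2 ∘ b1 ∘ b5 ∘ b6 ∘ b4 ∘ b7 ∘ b3

b2 ∘ b1 ∘ b5 ∘ b6 ∘ b4 ∘ b7 ∘ b3


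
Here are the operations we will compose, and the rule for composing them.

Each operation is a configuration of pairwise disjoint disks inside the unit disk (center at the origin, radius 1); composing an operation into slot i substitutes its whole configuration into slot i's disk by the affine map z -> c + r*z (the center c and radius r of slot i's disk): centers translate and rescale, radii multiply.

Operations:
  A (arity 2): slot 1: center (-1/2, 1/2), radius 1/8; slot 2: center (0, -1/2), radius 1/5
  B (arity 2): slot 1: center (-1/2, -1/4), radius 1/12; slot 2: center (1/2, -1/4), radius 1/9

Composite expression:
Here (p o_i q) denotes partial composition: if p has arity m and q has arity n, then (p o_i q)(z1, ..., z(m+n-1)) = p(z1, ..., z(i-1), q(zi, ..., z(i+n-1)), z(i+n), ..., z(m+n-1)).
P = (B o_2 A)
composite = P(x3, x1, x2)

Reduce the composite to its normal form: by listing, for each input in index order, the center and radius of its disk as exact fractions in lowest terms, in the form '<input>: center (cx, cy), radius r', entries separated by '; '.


x1: center (4/9, -7/36), radius 1/72; x2: center (1/2, -11/36), radius 1/45; x3: center (-1/2, -1/4), radius 1/12

Follow each x-input down from B: c' goes to c + r*c', radius to r*r'.
input x3: applying the 1 nested substitution gives center (-1/2, -1/4), radius 1/12
input x1: applying the 2 nested substitutions gives center (4/9, -7/36), radius 1/72
input x2: applying the 2 nested substitutions gives center (1/2, -11/36), radius 1/45


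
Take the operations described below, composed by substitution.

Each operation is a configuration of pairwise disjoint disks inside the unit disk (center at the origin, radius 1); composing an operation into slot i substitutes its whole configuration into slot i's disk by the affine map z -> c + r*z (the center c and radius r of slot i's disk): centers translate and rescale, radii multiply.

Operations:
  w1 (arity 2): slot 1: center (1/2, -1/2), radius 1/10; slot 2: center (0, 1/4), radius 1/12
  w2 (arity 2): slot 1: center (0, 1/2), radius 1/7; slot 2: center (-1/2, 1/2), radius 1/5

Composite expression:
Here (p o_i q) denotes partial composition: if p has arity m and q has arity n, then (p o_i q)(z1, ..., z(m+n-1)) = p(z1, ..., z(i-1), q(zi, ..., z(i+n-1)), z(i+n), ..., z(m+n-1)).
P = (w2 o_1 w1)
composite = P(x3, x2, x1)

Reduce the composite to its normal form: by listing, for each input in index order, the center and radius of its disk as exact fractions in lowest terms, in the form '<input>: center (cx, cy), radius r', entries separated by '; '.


Affine substitution under w2: radii multiply and x-centers shift.
x3: after 2 affine steps, its disk has center (1/14, 3/7), radius 1/70
x2: after 2 affine steps, its disk has center (0, 15/28), radius 1/84
x1: after 1 affine step, its disk has center (-1/2, 1/2), radius 1/5

x1: center (-1/2, 1/2), radius 1/5; x2: center (0, 15/28), radius 1/84; x3: center (1/14, 3/7), radius 1/70


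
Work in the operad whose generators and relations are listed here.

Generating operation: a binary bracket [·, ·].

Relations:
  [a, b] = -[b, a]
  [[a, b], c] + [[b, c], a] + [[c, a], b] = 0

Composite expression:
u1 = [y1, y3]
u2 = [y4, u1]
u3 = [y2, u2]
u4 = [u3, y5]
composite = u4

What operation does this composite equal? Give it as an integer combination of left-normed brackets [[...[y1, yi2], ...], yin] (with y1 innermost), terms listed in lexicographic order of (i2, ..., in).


Skip Jacobi rewriting: expand, keep y1-initial words, read off terms.
Composite bracket: [[y2, [y4, [y1, y3]]], y5]
Under [a, b] = ab - ba we get 16 signed associative words (2^4 = 16).
Collect the words opening with y1:
  from y1y3y4y2y5, sign +1: term +[[[[y1, y3], y4], y2], y5]

[[[[y1, y3], y4], y2], y5]


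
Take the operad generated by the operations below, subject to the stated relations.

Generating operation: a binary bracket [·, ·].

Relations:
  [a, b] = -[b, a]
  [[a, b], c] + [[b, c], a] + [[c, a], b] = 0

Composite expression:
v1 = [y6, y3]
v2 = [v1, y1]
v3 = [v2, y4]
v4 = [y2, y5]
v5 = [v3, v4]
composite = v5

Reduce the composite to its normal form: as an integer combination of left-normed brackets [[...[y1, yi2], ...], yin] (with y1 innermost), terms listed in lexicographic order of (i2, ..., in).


[[[[[y1, y3], y6], y4], y2], y5] - [[[[[y1, y3], y6], y4], y5], y2] - [[[[[y1, y6], y3], y4], y2], y5] + [[[[[y1, y6], y3], y4], y5], y2]


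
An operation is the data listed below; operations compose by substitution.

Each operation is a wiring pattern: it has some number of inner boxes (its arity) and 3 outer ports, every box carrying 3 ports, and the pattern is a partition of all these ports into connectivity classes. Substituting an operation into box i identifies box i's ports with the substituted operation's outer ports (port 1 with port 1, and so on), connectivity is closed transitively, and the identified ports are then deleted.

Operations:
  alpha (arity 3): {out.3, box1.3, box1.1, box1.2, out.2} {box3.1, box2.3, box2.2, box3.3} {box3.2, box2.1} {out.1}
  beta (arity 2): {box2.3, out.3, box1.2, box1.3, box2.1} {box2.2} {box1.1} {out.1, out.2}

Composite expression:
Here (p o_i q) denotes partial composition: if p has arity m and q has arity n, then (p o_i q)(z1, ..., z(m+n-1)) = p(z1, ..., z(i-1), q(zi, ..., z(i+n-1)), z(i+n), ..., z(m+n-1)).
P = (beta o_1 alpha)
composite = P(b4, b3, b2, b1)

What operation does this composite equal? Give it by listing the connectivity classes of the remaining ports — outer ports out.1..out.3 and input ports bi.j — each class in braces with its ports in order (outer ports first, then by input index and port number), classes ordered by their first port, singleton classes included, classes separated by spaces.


{out.1, out.2} {out.3, b1.1, b1.3, b4.1, b4.2, b4.3} {b1.2} {b2.1, b2.3, b3.2, b3.3} {b2.2, b3.1}

Connectivity passes through glued beta-boundaries; trace each wire chain.
through alpha, on inputs (b4, b3, b2): {out.1} {out.2, out.3, b4.1, b4.2, b4.3} {b2.1, b2.3, b3.2, b3.3} {b2.2, b3.1} (out.j = stage outer ports)
through beta, on inputs (b4, b3, b2, b1): {out.1, out.2} {out.3, b1.1, b1.3, b4.1, b4.2, b4.3} {b1.2} {b2.1, b2.3, b3.2, b3.3} {b2.2, b3.1} (out.j = stage outer ports)


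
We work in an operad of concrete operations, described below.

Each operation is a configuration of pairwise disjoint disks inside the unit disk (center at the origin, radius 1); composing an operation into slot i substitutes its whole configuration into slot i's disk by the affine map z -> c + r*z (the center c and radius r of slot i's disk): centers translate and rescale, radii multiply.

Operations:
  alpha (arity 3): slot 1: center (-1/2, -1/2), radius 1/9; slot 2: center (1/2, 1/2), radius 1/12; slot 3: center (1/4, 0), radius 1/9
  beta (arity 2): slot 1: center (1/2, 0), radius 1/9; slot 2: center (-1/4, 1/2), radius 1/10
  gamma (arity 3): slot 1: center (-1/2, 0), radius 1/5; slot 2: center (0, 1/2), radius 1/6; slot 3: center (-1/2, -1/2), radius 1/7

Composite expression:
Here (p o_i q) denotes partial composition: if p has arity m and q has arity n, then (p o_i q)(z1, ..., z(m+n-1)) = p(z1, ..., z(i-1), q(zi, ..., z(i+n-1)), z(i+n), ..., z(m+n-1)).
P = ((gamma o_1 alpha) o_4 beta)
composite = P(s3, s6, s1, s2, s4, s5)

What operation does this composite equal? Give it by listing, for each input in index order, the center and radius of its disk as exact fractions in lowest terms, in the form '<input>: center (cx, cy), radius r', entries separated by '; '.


Only the slot chain above each s matters under gamma; compose those maps.
tracing s3 down its 2-map path: center (-3/5, -1/10), radius 1/45
tracing s6 down its 2-map path: center (-2/5, 1/10), radius 1/60
tracing s1 down its 2-map path: center (-9/20, 0), radius 1/45
tracing s2 down its 2-map path: center (1/12, 1/2), radius 1/54
tracing s4 down its 2-map path: center (-1/24, 7/12), radius 1/60
tracing s5 down its 1-map path: center (-1/2, -1/2), radius 1/7

s1: center (-9/20, 0), radius 1/45; s2: center (1/12, 1/2), radius 1/54; s3: center (-3/5, -1/10), radius 1/45; s4: center (-1/24, 7/12), radius 1/60; s5: center (-1/2, -1/2), radius 1/7; s6: center (-2/5, 1/10), radius 1/60


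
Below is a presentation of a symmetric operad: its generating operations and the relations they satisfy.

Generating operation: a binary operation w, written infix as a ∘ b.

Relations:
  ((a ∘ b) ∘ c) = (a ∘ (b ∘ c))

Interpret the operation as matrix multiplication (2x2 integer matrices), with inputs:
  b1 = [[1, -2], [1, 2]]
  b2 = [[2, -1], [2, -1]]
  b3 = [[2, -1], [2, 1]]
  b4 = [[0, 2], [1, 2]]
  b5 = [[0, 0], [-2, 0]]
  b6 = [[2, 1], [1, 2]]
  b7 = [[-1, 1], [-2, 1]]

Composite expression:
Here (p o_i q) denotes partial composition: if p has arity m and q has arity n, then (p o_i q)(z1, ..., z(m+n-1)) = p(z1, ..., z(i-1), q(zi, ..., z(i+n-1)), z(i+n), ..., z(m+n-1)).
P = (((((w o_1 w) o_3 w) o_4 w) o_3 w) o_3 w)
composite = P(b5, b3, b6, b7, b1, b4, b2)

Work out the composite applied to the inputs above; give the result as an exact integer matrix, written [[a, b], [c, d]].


[[0, 0], [-144, 72]]

(b5 ∘ b3) = [[0, 0], [-4, 2]]
(b6 ∘ b7) = [[-4, 3], [-5, 3]]
((b6 ∘ b7) ∘ b1) = [[-1, 14], [-2, 16]]
(b4 ∘ b2) = [[4, -2], [6, -3]]
(((b6 ∘ b7) ∘ b1) ∘ (b4 ∘ b2)) = [[80, -40], [88, -44]]
((b5 ∘ b3) ∘ (((b6 ∘ b7) ∘ b1) ∘ (b4 ∘ b2))) = [[0, 0], [-144, 72]]


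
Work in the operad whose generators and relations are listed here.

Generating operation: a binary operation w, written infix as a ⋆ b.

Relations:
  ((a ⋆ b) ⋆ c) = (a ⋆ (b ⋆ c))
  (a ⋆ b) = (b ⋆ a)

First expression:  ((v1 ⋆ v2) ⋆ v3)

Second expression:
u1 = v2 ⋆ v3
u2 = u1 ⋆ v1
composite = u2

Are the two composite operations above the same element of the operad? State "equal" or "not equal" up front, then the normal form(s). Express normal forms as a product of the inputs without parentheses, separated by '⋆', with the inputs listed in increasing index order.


equal; both compose to v1 ⋆ v2 ⋆ v3


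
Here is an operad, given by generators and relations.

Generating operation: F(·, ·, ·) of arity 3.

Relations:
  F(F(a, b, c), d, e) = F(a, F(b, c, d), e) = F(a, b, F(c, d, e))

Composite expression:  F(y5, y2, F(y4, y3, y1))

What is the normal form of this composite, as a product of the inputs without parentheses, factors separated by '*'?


y5 * y2 * y4 * y3 * y1


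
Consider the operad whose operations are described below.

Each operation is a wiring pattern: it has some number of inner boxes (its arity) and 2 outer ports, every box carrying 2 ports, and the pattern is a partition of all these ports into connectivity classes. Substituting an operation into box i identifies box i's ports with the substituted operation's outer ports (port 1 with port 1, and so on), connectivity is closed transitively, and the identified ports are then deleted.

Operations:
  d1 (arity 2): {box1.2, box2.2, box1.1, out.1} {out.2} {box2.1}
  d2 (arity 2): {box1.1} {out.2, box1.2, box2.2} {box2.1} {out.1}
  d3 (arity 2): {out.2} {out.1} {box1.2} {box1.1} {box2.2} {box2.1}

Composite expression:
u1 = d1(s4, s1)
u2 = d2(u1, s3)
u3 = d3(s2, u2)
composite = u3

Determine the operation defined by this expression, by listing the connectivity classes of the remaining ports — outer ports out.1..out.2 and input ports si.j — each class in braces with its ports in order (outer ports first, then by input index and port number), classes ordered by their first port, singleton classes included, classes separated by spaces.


{out.1} {out.2} {s1.1} {s1.2, s4.1, s4.2} {s2.1} {s2.2} {s3.1} {s3.2}

After gluing at d3, chains via deleted ports link the s-ports.
the subtree at d1 composes to {out.1, s1.2, s4.1, s4.2} {out.2} {s1.1} on (s4, s1); out.j = own outer ports
the subtree at d2 composes to {out.1} {out.2, s3.2} {s1.1} {s1.2, s4.1, s4.2} {s3.1} on (s4, s1, s3); out.j = own outer ports
the subtree at d3 composes to {out.1} {out.2} {s1.1} {s1.2, s4.1, s4.2} {s2.1} {s2.2} {s3.1} {s3.2} on (s2, s4, s1, s3); out.j = own outer ports


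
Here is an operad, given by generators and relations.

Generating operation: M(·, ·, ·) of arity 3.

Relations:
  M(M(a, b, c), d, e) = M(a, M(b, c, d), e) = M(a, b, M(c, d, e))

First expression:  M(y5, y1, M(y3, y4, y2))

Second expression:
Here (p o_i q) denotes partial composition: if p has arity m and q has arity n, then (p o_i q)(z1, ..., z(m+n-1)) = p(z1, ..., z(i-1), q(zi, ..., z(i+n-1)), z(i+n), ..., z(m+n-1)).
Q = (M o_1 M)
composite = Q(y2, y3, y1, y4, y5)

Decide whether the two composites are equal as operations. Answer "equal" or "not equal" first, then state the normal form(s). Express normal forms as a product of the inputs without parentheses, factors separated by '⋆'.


not equal — first y5 ⋆ y1 ⋆ y3 ⋆ y4 ⋆ y2, second y2 ⋆ y3 ⋆ y1 ⋆ y4 ⋆ y5

The first expression, normalized: y5 ⋆ y1 ⋆ y3 ⋆ y4 ⋆ y2
The second expression, normalized: y2 ⋆ y3 ⋆ y1 ⋆ y4 ⋆ y5
The normal forms differ: not equal.
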